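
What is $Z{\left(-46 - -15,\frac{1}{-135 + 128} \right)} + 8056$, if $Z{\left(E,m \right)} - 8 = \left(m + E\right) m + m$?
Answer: $\frac{395347}{49} \approx 8068.3$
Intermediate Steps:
$Z{\left(E,m \right)} = 8 + m + m \left(E + m\right)$ ($Z{\left(E,m \right)} = 8 + \left(\left(m + E\right) m + m\right) = 8 + \left(\left(E + m\right) m + m\right) = 8 + \left(m \left(E + m\right) + m\right) = 8 + \left(m + m \left(E + m\right)\right) = 8 + m + m \left(E + m\right)$)
$Z{\left(-46 - -15,\frac{1}{-135 + 128} \right)} + 8056 = \left(8 + \frac{1}{-135 + 128} + \left(\frac{1}{-135 + 128}\right)^{2} + \frac{-46 - -15}{-135 + 128}\right) + 8056 = \left(8 + \frac{1}{-7} + \left(\frac{1}{-7}\right)^{2} + \frac{-46 + 15}{-7}\right) + 8056 = \left(8 - \frac{1}{7} + \left(- \frac{1}{7}\right)^{2} - - \frac{31}{7}\right) + 8056 = \left(8 - \frac{1}{7} + \frac{1}{49} + \frac{31}{7}\right) + 8056 = \frac{603}{49} + 8056 = \frac{395347}{49}$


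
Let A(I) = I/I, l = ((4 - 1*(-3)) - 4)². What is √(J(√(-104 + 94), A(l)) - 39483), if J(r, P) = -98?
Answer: I*√39581 ≈ 198.95*I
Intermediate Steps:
l = 9 (l = ((4 + 3) - 4)² = (7 - 4)² = 3² = 9)
A(I) = 1
√(J(√(-104 + 94), A(l)) - 39483) = √(-98 - 39483) = √(-39581) = I*√39581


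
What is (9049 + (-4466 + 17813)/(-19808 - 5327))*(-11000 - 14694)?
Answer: -5843670387992/25135 ≈ -2.3249e+8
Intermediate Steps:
(9049 + (-4466 + 17813)/(-19808 - 5327))*(-11000 - 14694) = (9049 + 13347/(-25135))*(-25694) = (9049 + 13347*(-1/25135))*(-25694) = (9049 - 13347/25135)*(-25694) = (227433268/25135)*(-25694) = -5843670387992/25135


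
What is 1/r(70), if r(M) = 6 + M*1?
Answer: 1/76 ≈ 0.013158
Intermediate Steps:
r(M) = 6 + M
1/r(70) = 1/(6 + 70) = 1/76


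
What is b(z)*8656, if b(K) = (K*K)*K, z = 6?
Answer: 1869696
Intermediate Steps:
b(K) = K³ (b(K) = K²*K = K³)
b(z)*8656 = 6³*8656 = 216*8656 = 1869696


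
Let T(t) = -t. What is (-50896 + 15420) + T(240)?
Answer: -35716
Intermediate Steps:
(-50896 + 15420) + T(240) = (-50896 + 15420) - 1*240 = -35476 - 240 = -35716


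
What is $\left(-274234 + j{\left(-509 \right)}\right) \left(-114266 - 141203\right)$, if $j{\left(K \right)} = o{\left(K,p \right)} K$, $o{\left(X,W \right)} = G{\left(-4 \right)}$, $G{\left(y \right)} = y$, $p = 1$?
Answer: $69538150862$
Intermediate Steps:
$o{\left(X,W \right)} = -4$
$j{\left(K \right)} = - 4 K$
$\left(-274234 + j{\left(-509 \right)}\right) \left(-114266 - 141203\right) = \left(-274234 - -2036\right) \left(-114266 - 141203\right) = \left(-274234 + 2036\right) \left(-255469\right) = \left(-272198\right) \left(-255469\right) = 69538150862$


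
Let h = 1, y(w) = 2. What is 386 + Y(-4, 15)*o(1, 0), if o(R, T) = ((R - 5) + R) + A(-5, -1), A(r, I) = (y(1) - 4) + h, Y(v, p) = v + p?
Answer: 342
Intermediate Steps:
Y(v, p) = p + v
A(r, I) = -1 (A(r, I) = (2 - 4) + 1 = -2 + 1 = -1)
o(R, T) = -6 + 2*R (o(R, T) = ((R - 5) + R) - 1 = ((-5 + R) + R) - 1 = (-5 + 2*R) - 1 = -6 + 2*R)
386 + Y(-4, 15)*o(1, 0) = 386 + (15 - 4)*(-6 + 2*1) = 386 + 11*(-6 + 2) = 386 + 11*(-4) = 386 - 44 = 342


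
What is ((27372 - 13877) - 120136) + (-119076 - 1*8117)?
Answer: -233834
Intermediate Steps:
((27372 - 13877) - 120136) + (-119076 - 1*8117) = (13495 - 120136) + (-119076 - 8117) = -106641 - 127193 = -233834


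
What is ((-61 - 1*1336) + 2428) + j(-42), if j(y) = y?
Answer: 989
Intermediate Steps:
((-61 - 1*1336) + 2428) + j(-42) = ((-61 - 1*1336) + 2428) - 42 = ((-61 - 1336) + 2428) - 42 = (-1397 + 2428) - 42 = 1031 - 42 = 989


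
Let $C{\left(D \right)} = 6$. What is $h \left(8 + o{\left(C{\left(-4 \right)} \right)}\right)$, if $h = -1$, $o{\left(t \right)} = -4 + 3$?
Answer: $-7$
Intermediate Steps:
$o{\left(t \right)} = -1$
$h \left(8 + o{\left(C{\left(-4 \right)} \right)}\right) = - (8 - 1) = \left(-1\right) 7 = -7$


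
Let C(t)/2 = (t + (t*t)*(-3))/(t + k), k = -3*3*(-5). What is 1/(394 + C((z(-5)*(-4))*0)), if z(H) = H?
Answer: 1/394 ≈ 0.0025381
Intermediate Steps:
k = 45 (k = -9*(-5) = 45)
C(t) = 2*(t - 3*t²)/(45 + t) (C(t) = 2*((t + (t*t)*(-3))/(t + 45)) = 2*((t + t²*(-3))/(45 + t)) = 2*((t - 3*t²)/(45 + t)) = 2*(t - 3*t²)/(45 + t))
1/(394 + C((z(-5)*(-4))*0)) = 1/(394 + 2*(-5*(-4)*0)*(1 - 3*(-5*(-4))*0)/(45 - 5*(-4)*0)) = 1/(394 + 2*(20*0)*(1 - 60*0)/(45 + 20*0)) = 1/(394 + 2*0*(1 - 3*0)/(45 + 0)) = 1/(394 + 2*0*(1 + 0)/45) = 1/(394 + 2*0*(1/45)*1) = 1/(394 + 0) = 1/394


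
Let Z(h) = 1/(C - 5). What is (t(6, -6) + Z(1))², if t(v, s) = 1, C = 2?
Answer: 4/9 ≈ 0.44444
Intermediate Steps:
Z(h) = -⅓ (Z(h) = 1/(2 - 5) = 1/(-3) = -⅓)
(t(6, -6) + Z(1))² = (1 - ⅓)² = (⅔)² = 4/9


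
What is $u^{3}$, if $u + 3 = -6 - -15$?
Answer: $216$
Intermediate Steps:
$u = 6$ ($u = -3 - -9 = -3 + \left(-6 + 15\right) = -3 + 9 = 6$)
$u^{3} = 6^{3} = 216$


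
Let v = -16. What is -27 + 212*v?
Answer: -3419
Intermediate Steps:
-27 + 212*v = -27 + 212*(-16) = -27 - 3392 = -3419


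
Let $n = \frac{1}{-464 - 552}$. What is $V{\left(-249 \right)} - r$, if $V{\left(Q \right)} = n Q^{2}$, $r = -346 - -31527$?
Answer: $- \frac{31741897}{1016} \approx -31242.0$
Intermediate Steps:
$n = - \frac{1}{1016}$ ($n = \frac{1}{-1016} = - \frac{1}{1016} \approx -0.00098425$)
$r = 31181$ ($r = -346 + 31527 = 31181$)
$V{\left(Q \right)} = - \frac{Q^{2}}{1016}$
$V{\left(-249 \right)} - r = - \frac{\left(-249\right)^{2}}{1016} - 31181 = \left(- \frac{1}{1016}\right) 62001 - 31181 = - \frac{62001}{1016} - 31181 = - \frac{31741897}{1016}$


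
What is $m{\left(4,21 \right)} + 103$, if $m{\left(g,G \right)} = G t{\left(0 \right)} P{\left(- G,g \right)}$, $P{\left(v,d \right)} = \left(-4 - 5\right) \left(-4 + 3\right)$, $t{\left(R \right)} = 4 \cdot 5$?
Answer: $3883$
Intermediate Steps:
$t{\left(R \right)} = 20$
$P{\left(v,d \right)} = 9$ ($P{\left(v,d \right)} = \left(-9\right) \left(-1\right) = 9$)
$m{\left(g,G \right)} = 180 G$ ($m{\left(g,G \right)} = G 20 \cdot 9 = 20 G 9 = 180 G$)
$m{\left(4,21 \right)} + 103 = 180 \cdot 21 + 103 = 3780 + 103 = 3883$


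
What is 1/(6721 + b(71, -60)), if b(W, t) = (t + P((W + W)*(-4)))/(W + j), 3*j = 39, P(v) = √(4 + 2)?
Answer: 7903056/53110794335 - 14*√6/53110794335 ≈ 0.00014880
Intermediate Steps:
P(v) = √6
j = 13 (j = (⅓)*39 = 13)
b(W, t) = (t + √6)/(13 + W) (b(W, t) = (t + √6)/(W + 13) = (t + √6)/(13 + W))
1/(6721 + b(71, -60)) = 1/(6721 + (-60 + √6)/(13 + 71)) = 1/(6721 + (-60 + √6)/84) = 1/(6721 + (-5/7 + √6/84)) = 1/(47042/7 + √6/84)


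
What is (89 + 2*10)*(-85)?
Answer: -9265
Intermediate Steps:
(89 + 2*10)*(-85) = (89 + 20)*(-85) = 109*(-85) = -9265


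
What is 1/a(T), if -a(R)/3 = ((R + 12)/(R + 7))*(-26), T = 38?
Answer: 3/260 ≈ 0.011538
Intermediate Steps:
a(R) = 78*(12 + R)/(7 + R) (a(R) = -3*(R + 12)/(R + 7)*(-26) = -3*(12 + R)/(7 + R)*(-26) = -(-78)*(12 + R)/(7 + R) = 78*(12 + R)/(7 + R))
1/a(T) = 1/(78*(12 + 38)/(7 + 38)) = 1/(78*50/45) = 1/(78*(1/45)*50) = 1/(260/3) = 3/260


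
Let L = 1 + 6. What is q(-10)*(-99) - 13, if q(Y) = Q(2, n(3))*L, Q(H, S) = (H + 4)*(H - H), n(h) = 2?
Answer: -13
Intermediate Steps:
Q(H, S) = 0 (Q(H, S) = (4 + H)*0 = 0)
L = 7
q(Y) = 0 (q(Y) = 0*7 = 0)
q(-10)*(-99) - 13 = 0*(-99) - 13 = 0 - 13 = -13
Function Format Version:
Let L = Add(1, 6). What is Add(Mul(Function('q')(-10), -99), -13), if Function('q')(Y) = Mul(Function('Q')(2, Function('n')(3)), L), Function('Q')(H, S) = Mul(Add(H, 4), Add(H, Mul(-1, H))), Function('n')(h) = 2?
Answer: -13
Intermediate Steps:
Function('Q')(H, S) = 0 (Function('Q')(H, S) = Mul(Add(4, H), 0) = 0)
L = 7
Function('q')(Y) = 0 (Function('q')(Y) = Mul(0, 7) = 0)
Add(Mul(Function('q')(-10), -99), -13) = Add(Mul(0, -99), -13) = Add(0, -13) = -13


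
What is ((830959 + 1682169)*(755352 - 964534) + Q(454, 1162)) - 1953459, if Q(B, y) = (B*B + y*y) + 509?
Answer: -525701537886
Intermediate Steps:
Q(B, y) = 509 + B² + y² (Q(B, y) = (B² + y²) + 509 = 509 + B² + y²)
((830959 + 1682169)*(755352 - 964534) + Q(454, 1162)) - 1953459 = ((830959 + 1682169)*(755352 - 964534) + (509 + 454² + 1162²)) - 1953459 = (2513128*(-209182) + (509 + 206116 + 1350244)) - 1953459 = (-525701141296 + 1556869) - 1953459 = -525699584427 - 1953459 = -525701537886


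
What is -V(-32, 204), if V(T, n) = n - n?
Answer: 0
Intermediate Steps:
V(T, n) = 0
-V(-32, 204) = -1*0 = 0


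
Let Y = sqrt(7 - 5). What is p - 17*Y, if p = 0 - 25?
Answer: -25 - 17*sqrt(2) ≈ -49.042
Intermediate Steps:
Y = sqrt(2) ≈ 1.4142
p = -25
p - 17*Y = -25 - 17*sqrt(2)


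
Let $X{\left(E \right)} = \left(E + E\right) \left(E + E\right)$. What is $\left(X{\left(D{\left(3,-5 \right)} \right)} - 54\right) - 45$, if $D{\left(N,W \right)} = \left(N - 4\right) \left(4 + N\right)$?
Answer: $97$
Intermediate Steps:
$D{\left(N,W \right)} = \left(-4 + N\right) \left(4 + N\right)$
$X{\left(E \right)} = 4 E^{2}$ ($X{\left(E \right)} = 2 E 2 E = 4 E^{2}$)
$\left(X{\left(D{\left(3,-5 \right)} \right)} - 54\right) - 45 = \left(4 \left(-16 + 3^{2}\right)^{2} - 54\right) - 45 = \left(4 \left(-16 + 9\right)^{2} - 54\right) - 45 = \left(4 \left(-7\right)^{2} - 54\right) - 45 = \left(4 \cdot 49 - 54\right) - 45 = \left(196 - 54\right) - 45 = 142 - 45 = 97$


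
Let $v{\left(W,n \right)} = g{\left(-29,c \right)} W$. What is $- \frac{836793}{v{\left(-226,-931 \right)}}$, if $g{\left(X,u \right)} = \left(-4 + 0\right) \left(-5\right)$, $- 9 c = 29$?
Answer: $\frac{836793}{4520} \approx 185.13$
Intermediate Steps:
$c = - \frac{29}{9}$ ($c = \left(- \frac{1}{9}\right) 29 = - \frac{29}{9} \approx -3.2222$)
$g{\left(X,u \right)} = 20$ ($g{\left(X,u \right)} = \left(-4\right) \left(-5\right) = 20$)
$v{\left(W,n \right)} = 20 W$
$- \frac{836793}{v{\left(-226,-931 \right)}} = - \frac{836793}{20 \left(-226\right)} = - \frac{836793}{-4520} = \left(-836793\right) \left(- \frac{1}{4520}\right) = \frac{836793}{4520}$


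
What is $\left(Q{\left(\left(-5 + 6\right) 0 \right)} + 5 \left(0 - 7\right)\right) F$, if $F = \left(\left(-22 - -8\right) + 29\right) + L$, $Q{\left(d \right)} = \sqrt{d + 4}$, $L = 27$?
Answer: $-1386$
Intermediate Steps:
$Q{\left(d \right)} = \sqrt{4 + d}$
$F = 42$ ($F = \left(\left(-22 - -8\right) + 29\right) + 27 = \left(\left(-22 + 8\right) + 29\right) + 27 = \left(-14 + 29\right) + 27 = 15 + 27 = 42$)
$\left(Q{\left(\left(-5 + 6\right) 0 \right)} + 5 \left(0 - 7\right)\right) F = \left(\sqrt{4 + \left(-5 + 6\right) 0} + 5 \left(0 - 7\right)\right) 42 = \left(\sqrt{4 + 1 \cdot 0} + 5 \left(-7\right)\right) 42 = \left(\sqrt{4 + 0} - 35\right) 42 = \left(\sqrt{4} - 35\right) 42 = \left(2 - 35\right) 42 = \left(-33\right) 42 = -1386$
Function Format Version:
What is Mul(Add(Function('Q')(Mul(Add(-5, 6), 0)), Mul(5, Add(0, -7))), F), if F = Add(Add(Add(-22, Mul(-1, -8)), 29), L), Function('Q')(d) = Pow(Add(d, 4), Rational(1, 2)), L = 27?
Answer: -1386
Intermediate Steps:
Function('Q')(d) = Pow(Add(4, d), Rational(1, 2))
F = 42 (F = Add(Add(Add(-22, Mul(-1, -8)), 29), 27) = Add(Add(Add(-22, 8), 29), 27) = Add(Add(-14, 29), 27) = Add(15, 27) = 42)
Mul(Add(Function('Q')(Mul(Add(-5, 6), 0)), Mul(5, Add(0, -7))), F) = Mul(Add(Pow(Add(4, Mul(Add(-5, 6), 0)), Rational(1, 2)), Mul(5, Add(0, -7))), 42) = Mul(Add(Pow(Add(4, Mul(1, 0)), Rational(1, 2)), Mul(5, -7)), 42) = Mul(Add(Pow(Add(4, 0), Rational(1, 2)), -35), 42) = Mul(Add(Pow(4, Rational(1, 2)), -35), 42) = Mul(Add(2, -35), 42) = Mul(-33, 42) = -1386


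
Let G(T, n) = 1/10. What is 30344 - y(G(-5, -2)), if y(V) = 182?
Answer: 30162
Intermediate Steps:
G(T, n) = ⅒
30344 - y(G(-5, -2)) = 30344 - 1*182 = 30344 - 182 = 30162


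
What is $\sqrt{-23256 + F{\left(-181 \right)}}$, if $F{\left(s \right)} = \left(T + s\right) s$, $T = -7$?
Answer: $2 \sqrt{2693} \approx 103.79$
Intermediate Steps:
$F{\left(s \right)} = s \left(-7 + s\right)$ ($F{\left(s \right)} = \left(-7 + s\right) s = s \left(-7 + s\right)$)
$\sqrt{-23256 + F{\left(-181 \right)}} = \sqrt{-23256 - 181 \left(-7 - 181\right)} = \sqrt{-23256 - -34028} = \sqrt{-23256 + 34028} = \sqrt{10772} = 2 \sqrt{2693}$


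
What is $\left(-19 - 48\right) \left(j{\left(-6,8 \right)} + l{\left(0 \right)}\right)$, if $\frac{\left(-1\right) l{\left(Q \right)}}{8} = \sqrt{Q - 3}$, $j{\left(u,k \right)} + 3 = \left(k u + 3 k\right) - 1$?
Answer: $1876 + 536 i \sqrt{3} \approx 1876.0 + 928.38 i$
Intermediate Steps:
$j{\left(u,k \right)} = -4 + 3 k + k u$ ($j{\left(u,k \right)} = -3 - \left(1 - 3 k - k u\right) = -3 + \left(-1 + 3 k + k u\right) = -4 + 3 k + k u$)
$l{\left(Q \right)} = - 8 \sqrt{-3 + Q}$ ($l{\left(Q \right)} = - 8 \sqrt{Q - 3} = - 8 \sqrt{-3 + Q}$)
$\left(-19 - 48\right) \left(j{\left(-6,8 \right)} + l{\left(0 \right)}\right) = \left(-19 - 48\right) \left(\left(-4 + 3 \cdot 8 + 8 \left(-6\right)\right) - 8 \sqrt{-3 + 0}\right) = - 67 \left(\left(-4 + 24 - 48\right) - 8 \sqrt{-3}\right) = - 67 \left(-28 - 8 i \sqrt{3}\right) = 1876 + 536 i \sqrt{3}$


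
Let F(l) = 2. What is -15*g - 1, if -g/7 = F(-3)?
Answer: 209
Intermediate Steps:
g = -14 (g = -7*2 = -14)
-15*g - 1 = -15*(-14) - 1 = 210 - 1 = 209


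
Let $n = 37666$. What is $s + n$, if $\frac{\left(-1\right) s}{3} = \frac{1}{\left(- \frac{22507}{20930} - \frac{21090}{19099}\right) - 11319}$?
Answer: $\frac{170459433988115728}{4525551765223} \approx 37666.0$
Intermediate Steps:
$s = \frac{1199226210}{4525551765223}$ ($s = - \frac{3}{\left(- \frac{22507}{20930} - \frac{21090}{19099}\right) - 11319} = - \frac{3}{- \frac{871274893}{399742070} - 11319} = - \frac{3}{- \frac{4525551765223}{399742070}} = \left(-3\right) \left(- \frac{399742070}{4525551765223}\right) = \frac{1199226210}{4525551765223} \approx 0.00026499$)
$s + n = \frac{1199226210}{4525551765223} + 37666 = \frac{170459433988115728}{4525551765223}$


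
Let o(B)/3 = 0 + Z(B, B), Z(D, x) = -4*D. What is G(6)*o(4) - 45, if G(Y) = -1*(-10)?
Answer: -525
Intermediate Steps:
o(B) = -12*B (o(B) = 3*(0 - 4*B) = 3*(-4*B) = -12*B)
G(Y) = 10
G(6)*o(4) - 45 = 10*(-12*4) - 45 = 10*(-48) - 45 = -480 - 45 = -525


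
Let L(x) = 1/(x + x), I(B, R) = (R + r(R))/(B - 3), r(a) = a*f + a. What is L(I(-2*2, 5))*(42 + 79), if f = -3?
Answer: 847/10 ≈ 84.700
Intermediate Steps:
r(a) = -2*a (r(a) = a*(-3) + a = -3*a + a = -2*a)
I(B, R) = -R/(-3 + B) (I(B, R) = (R - 2*R)/(B - 3) = (-R)/(-3 + B) = -R/(-3 + B))
L(x) = 1/(2*x)
L(I(-2*2, 5))*(42 + 79) = (1/(2*((-1*5/(-3 - 2*2)))))*(42 + 79) = (1/(2*((-1*5/(-3 - 4)))))*121 = (1/(2*((-1*5/(-7)))))*121 = (1/(2*((-1*5*(-⅐)))))*121 = (1/(2*(5/7)))*121 = ((½)*(7/5))*121 = (7/10)*121 = 847/10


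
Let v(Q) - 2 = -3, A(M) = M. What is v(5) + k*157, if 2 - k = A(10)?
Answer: -1257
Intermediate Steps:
k = -8 (k = 2 - 1*10 = 2 - 10 = -8)
v(Q) = -1 (v(Q) = 2 - 3 = -1)
v(5) + k*157 = -1 - 8*157 = -1 - 1256 = -1257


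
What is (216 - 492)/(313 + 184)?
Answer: -276/497 ≈ -0.55533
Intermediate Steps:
(216 - 492)/(313 + 184) = -276/497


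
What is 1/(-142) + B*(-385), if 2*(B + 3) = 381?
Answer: -5125313/71 ≈ -72188.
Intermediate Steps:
B = 375/2 (B = -3 + (1/2)*381 = -3 + 381/2 = 375/2 ≈ 187.50)
1/(-142) + B*(-385) = 1/(-142) + (375/2)*(-385) = -1/142 - 144375/2 = -5125313/71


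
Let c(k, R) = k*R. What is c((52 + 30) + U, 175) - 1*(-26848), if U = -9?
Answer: 39623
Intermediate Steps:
c(k, R) = R*k
c((52 + 30) + U, 175) - 1*(-26848) = 175*((52 + 30) - 9) - 1*(-26848) = 175*(82 - 9) + 26848 = 175*73 + 26848 = 12775 + 26848 = 39623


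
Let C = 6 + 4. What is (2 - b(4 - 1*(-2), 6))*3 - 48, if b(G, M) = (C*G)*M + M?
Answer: -1140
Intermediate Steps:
C = 10
b(G, M) = M + 10*G*M (b(G, M) = (10*G)*M + M = 10*G*M + M = M + 10*G*M)
(2 - b(4 - 1*(-2), 6))*3 - 48 = (2 - 6*(1 + 10*(4 - 1*(-2))))*3 - 48 = (2 - 6*(1 + 10*(4 + 2)))*3 - 48 = (2 - 6*(1 + 10*6))*3 - 48 = (2 - 6*(1 + 60))*3 - 48 = (2 - 6*61)*3 - 48 = (2 - 1*366)*3 - 48 = (2 - 366)*3 - 48 = -364*3 - 48 = -1092 - 48 = -1140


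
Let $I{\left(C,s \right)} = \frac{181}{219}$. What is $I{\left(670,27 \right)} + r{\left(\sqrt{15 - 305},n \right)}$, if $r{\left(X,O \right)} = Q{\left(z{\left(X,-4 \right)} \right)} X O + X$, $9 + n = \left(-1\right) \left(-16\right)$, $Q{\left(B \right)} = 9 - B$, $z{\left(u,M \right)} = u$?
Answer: $\frac{444751}{219} + 64 i \sqrt{290} \approx 2030.8 + 1089.9 i$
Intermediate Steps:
$I{\left(C,s \right)} = \frac{181}{219}$ ($I{\left(C,s \right)} = 181 \cdot \frac{1}{219} = \frac{181}{219}$)
$n = 7$ ($n = -9 - -16 = -9 + 16 = 7$)
$r{\left(X,O \right)} = X + O X \left(9 - X\right)$ ($r{\left(X,O \right)} = \left(9 - X\right) X O + X = X \left(9 - X\right) O + X = O X \left(9 - X\right) + X = X + O X \left(9 - X\right)$)
$I{\left(670,27 \right)} + r{\left(\sqrt{15 - 305},n \right)} = \frac{181}{219} - \sqrt{15 - 305} \left(-1 + 7 \left(-9 + \sqrt{15 - 305}\right)\right) = \frac{181}{219} - \sqrt{-290} \left(-1 + 7 \left(-9 + \sqrt{-290}\right)\right) = \frac{181}{219} - i \sqrt{290} \left(-1 + 7 \left(-9 + i \sqrt{290}\right)\right) = \frac{181}{219} - i \sqrt{290} \left(-1 - \left(63 - 7 i \sqrt{290}\right)\right) = \frac{181}{219} - i \sqrt{290} \left(-64 + 7 i \sqrt{290}\right)$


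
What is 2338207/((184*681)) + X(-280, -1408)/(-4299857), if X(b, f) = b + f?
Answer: 10054167249551/538789281528 ≈ 18.661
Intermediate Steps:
2338207/((184*681)) + X(-280, -1408)/(-4299857) = 2338207/((184*681)) + (-280 - 1408)/(-4299857) = 2338207/125304 - 1688*(-1/4299857) = 2338207*(1/125304) + 1688/4299857 = 2338207/125304 + 1688/4299857 = 10054167249551/538789281528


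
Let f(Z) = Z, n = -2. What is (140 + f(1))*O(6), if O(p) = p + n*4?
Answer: -282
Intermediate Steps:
O(p) = -8 + p (O(p) = p - 2*4 = p - 8 = -8 + p)
(140 + f(1))*O(6) = (140 + 1)*(-8 + 6) = 141*(-2) = -282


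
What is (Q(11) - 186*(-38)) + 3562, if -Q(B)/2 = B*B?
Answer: 10388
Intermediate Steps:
Q(B) = -2*B**2 (Q(B) = -2*B*B = -2*B**2)
(Q(11) - 186*(-38)) + 3562 = (-2*11**2 - 186*(-38)) + 3562 = (-2*121 + 7068) + 3562 = (-242 + 7068) + 3562 = 6826 + 3562 = 10388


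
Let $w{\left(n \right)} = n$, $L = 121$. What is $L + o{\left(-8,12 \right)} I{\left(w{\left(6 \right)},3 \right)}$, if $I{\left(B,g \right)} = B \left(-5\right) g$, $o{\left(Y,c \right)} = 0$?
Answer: $121$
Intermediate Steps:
$I{\left(B,g \right)} = - 5 B g$
$L + o{\left(-8,12 \right)} I{\left(w{\left(6 \right)},3 \right)} = 121 + 0 \left(\left(-5\right) 6 \cdot 3\right) = 121 + 0 \left(-90\right) = 121 + 0 = 121$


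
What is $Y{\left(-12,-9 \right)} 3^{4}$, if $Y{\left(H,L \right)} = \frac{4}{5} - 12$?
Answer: $- \frac{4536}{5} \approx -907.2$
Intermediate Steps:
$Y{\left(H,L \right)} = - \frac{56}{5}$ ($Y{\left(H,L \right)} = 4 \cdot \frac{1}{5} - 12 = \frac{4}{5} - 12 = - \frac{56}{5}$)
$Y{\left(-12,-9 \right)} 3^{4} = - \frac{56 \cdot 3^{4}}{5} = \left(- \frac{56}{5}\right) 81 = - \frac{4536}{5}$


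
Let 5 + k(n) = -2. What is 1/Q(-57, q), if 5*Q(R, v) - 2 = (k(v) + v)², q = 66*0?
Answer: 5/51 ≈ 0.098039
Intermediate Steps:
k(n) = -7 (k(n) = -5 - 2 = -7)
q = 0
Q(R, v) = ⅖ + (-7 + v)²/5
1/Q(-57, q) = 1/(⅖ + (-7 + 0)²/5) = 1/(⅖ + (⅕)*(-7)²) = 1/(⅖ + (⅕)*49) = 1/(⅖ + 49/5) = 1/(51/5) = 5/51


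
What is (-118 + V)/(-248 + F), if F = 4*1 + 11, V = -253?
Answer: 371/233 ≈ 1.5923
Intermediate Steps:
F = 15 (F = 4 + 11 = 15)
(-118 + V)/(-248 + F) = (-118 - 253)/(-248 + 15) = -371/(-233) = -371*(-1/233) = 371/233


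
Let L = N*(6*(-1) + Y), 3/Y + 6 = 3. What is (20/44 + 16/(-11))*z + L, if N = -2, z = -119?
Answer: 133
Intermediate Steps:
Y = -1 (Y = 3/(-6 + 3) = 3/(-3) = 3*(-1/3) = -1)
L = 14 (L = -2*(6*(-1) - 1) = -2*(-6 - 1) = -2*(-7) = 14)
(20/44 + 16/(-11))*z + L = (20/44 + 16/(-11))*(-119) + 14 = (20*(1/44) + 16*(-1/11))*(-119) + 14 = (5/11 - 16/11)*(-119) + 14 = -1*(-119) + 14 = 119 + 14 = 133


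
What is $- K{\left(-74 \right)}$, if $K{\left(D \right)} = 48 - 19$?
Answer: $-29$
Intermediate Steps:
$K{\left(D \right)} = 29$ ($K{\left(D \right)} = 48 - 19 = 29$)
$- K{\left(-74 \right)} = \left(-1\right) 29 = -29$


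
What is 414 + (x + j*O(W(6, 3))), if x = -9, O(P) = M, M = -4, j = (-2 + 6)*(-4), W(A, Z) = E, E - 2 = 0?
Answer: 469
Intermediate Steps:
E = 2 (E = 2 + 0 = 2)
W(A, Z) = 2
j = -16 (j = 4*(-4) = -16)
O(P) = -4
414 + (x + j*O(W(6, 3))) = 414 + (-9 - 16*(-4)) = 414 + (-9 + 64) = 414 + 55 = 469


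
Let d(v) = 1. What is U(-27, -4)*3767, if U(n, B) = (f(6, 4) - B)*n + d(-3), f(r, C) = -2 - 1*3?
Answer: 105476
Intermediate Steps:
f(r, C) = -5 (f(r, C) = -2 - 3 = -5)
U(n, B) = 1 + n*(-5 - B) (U(n, B) = (-5 - B)*n + 1 = n*(-5 - B) + 1 = 1 + n*(-5 - B))
U(-27, -4)*3767 = (1 - 5*(-27) - 1*(-4)*(-27))*3767 = (1 + 135 - 108)*3767 = 28*3767 = 105476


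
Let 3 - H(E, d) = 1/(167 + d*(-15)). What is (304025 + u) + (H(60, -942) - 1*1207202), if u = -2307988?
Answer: -45909983115/14297 ≈ -3.2112e+6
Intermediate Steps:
H(E, d) = 3 - 1/(167 - 15*d) (H(E, d) = 3 - 1/(167 + d*(-15)) = 3 - 1/(167 - 15*d))
(304025 + u) + (H(60, -942) - 1*1207202) = (304025 - 2307988) + (5*(-100 + 9*(-942))/(-167 + 15*(-942)) - 1*1207202) = -2003963 + (5*(-100 - 8478)/(-167 - 14130) - 1207202) = -2003963 + (5*(-8578)/(-14297) - 1207202) = -2003963 + (5*(-1/14297)*(-8578) - 1207202) = -2003963 + (42890/14297 - 1207202) = -2003963 - 17259324104/14297 = -45909983115/14297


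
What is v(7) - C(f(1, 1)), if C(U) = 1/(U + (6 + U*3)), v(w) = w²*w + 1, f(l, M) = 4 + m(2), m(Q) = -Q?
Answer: 4815/14 ≈ 343.93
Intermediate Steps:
f(l, M) = 2 (f(l, M) = 4 - 1*2 = 4 - 2 = 2)
v(w) = 1 + w³ (v(w) = w³ + 1 = 1 + w³)
C(U) = 1/(6 + 4*U) (C(U) = 1/(U + (6 + 3*U)) = 1/(6 + 4*U))
v(7) - C(f(1, 1)) = (1 + 7³) - 1/(2*(3 + 2*2)) = (1 + 343) - 1/(2*(3 + 4)) = 344 - 1/(2*7) = 344 - 1*1/14 = 344 - 1/14 = 4815/14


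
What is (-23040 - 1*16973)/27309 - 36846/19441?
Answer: -1784120147/530914269 ≈ -3.3605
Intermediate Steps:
(-23040 - 1*16973)/27309 - 36846/19441 = (-23040 - 16973)*(1/27309) - 36846*1/19441 = -40013*1/27309 - 36846/19441 = -40013/27309 - 36846/19441 = -1784120147/530914269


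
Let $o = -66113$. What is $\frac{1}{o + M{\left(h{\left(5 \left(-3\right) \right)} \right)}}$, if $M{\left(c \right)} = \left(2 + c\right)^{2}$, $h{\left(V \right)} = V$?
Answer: $- \frac{1}{65944} \approx -1.5164 \cdot 10^{-5}$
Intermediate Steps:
$\frac{1}{o + M{\left(h{\left(5 \left(-3\right) \right)} \right)}} = \frac{1}{-66113 + \left(2 + 5 \left(-3\right)\right)^{2}} = \frac{1}{-66113 + \left(2 - 15\right)^{2}} = \frac{1}{-66113 + \left(-13\right)^{2}} = \frac{1}{-66113 + 169} = \frac{1}{-65944} = - \frac{1}{65944}$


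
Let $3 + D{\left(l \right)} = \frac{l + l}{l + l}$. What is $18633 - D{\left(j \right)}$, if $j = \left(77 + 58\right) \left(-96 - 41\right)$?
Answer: $18635$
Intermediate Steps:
$j = -18495$ ($j = 135 \left(-137\right) = -18495$)
$D{\left(l \right)} = -2$ ($D{\left(l \right)} = -3 + \frac{l + l}{l + l} = -3 + \frac{2 l}{2 l} = -3 + 2 l \frac{1}{2 l} = -3 + 1 = -2$)
$18633 - D{\left(j \right)} = 18633 - -2 = 18633 + 2 = 18635$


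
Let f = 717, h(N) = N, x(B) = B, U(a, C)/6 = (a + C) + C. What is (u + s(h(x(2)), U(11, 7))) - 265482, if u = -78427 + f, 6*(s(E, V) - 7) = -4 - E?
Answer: -343186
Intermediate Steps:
U(a, C) = 6*a + 12*C (U(a, C) = 6*((a + C) + C) = 6*((C + a) + C) = 6*(a + 2*C) = 6*a + 12*C)
s(E, V) = 19/3 - E/6 (s(E, V) = 7 + (-4 - E)/6 = 7 + (-⅔ - E/6) = 19/3 - E/6)
u = -77710 (u = -78427 + 717 = -77710)
(u + s(h(x(2)), U(11, 7))) - 265482 = (-77710 + (19/3 - ⅙*2)) - 265482 = (-77710 + (19/3 - ⅓)) - 265482 = (-77710 + 6) - 265482 = -77704 - 265482 = -343186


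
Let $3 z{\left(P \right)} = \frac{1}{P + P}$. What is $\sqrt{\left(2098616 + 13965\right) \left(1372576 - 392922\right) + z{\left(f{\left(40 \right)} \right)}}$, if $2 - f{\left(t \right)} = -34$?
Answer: $\frac{\sqrt{2682199561358310}}{36} \approx 1.4386 \cdot 10^{6}$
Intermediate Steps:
$f{\left(t \right)} = 36$ ($f{\left(t \right)} = 2 - -34 = 2 + 34 = 36$)
$z{\left(P \right)} = \frac{1}{6 P}$ ($z{\left(P \right)} = \frac{1}{3 \left(P + P\right)} = \frac{1}{3 \cdot 2 P} = \frac{\frac{1}{2} \frac{1}{P}}{3} = \frac{1}{6 P}$)
$\sqrt{\left(2098616 + 13965\right) \left(1372576 - 392922\right) + z{\left(f{\left(40 \right)} \right)}} = \sqrt{\left(2098616 + 13965\right) \left(1372576 - 392922\right) + \frac{1}{6 \cdot 36}} = \sqrt{2112581 \cdot 979654 + \frac{1}{6} \cdot \frac{1}{36}} = \sqrt{2069598426974 + \frac{1}{216}} = \sqrt{\frac{447033260226385}{216}} = \frac{\sqrt{2682199561358310}}{36}$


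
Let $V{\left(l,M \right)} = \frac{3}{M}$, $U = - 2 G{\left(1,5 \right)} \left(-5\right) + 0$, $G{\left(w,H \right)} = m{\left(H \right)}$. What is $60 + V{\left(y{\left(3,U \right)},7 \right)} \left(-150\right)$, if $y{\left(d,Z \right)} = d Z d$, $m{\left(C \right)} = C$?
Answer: $- \frac{30}{7} \approx -4.2857$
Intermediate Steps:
$G{\left(w,H \right)} = H$
$U = 50$ ($U = \left(-2\right) 5 \left(-5\right) + 0 = \left(-10\right) \left(-5\right) + 0 = 50 + 0 = 50$)
$y{\left(d,Z \right)} = Z d^{2}$ ($y{\left(d,Z \right)} = Z d d = Z d^{2}$)
$60 + V{\left(y{\left(3,U \right)},7 \right)} \left(-150\right) = 60 + \frac{3}{7} \left(-150\right) = 60 - \frac{450}{7} = - \frac{30}{7}$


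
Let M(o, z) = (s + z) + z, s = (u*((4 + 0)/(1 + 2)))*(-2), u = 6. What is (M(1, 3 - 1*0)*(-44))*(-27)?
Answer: -11880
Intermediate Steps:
s = -16 (s = (6*((4 + 0)/(1 + 2)))*(-2) = (6*(4/3))*(-2) = 8*(-2) = -16)
M(o, z) = -16 + 2*z (M(o, z) = (-16 + z) + z = -16 + 2*z)
(M(1, 3 - 1*0)*(-44))*(-27) = ((-16 + 2*(3 - 1*0))*(-44))*(-27) = ((-16 + 2*(3 + 0))*(-44))*(-27) = ((-16 + 2*3)*(-44))*(-27) = ((-16 + 6)*(-44))*(-27) = -10*(-44)*(-27) = 440*(-27) = -11880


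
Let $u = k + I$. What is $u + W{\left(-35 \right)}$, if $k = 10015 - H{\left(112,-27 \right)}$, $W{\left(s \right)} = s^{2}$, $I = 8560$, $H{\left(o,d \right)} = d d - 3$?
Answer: $19074$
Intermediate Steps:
$H{\left(o,d \right)} = -3 + d^{2}$ ($H{\left(o,d \right)} = d^{2} - 3 = -3 + d^{2}$)
$k = 9289$ ($k = 10015 - \left(-3 + \left(-27\right)^{2}\right) = 10015 - \left(-3 + 729\right) = 10015 - 726 = 9289$)
$u = 17849$ ($u = 9289 + 8560 = 17849$)
$u + W{\left(-35 \right)} = 17849 + \left(-35\right)^{2} = 17849 + 1225 = 19074$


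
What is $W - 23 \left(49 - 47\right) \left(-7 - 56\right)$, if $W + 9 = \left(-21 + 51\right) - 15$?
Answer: $2904$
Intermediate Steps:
$W = 6$ ($W = -9 + \left(\left(-21 + 51\right) - 15\right) = -9 + \left(30 - 15\right) = -9 + 15 = 6$)
$W - 23 \left(49 - 47\right) \left(-7 - 56\right) = 6 - 23 \left(49 - 47\right) \left(-7 - 56\right) = 6 - 23 \cdot 2 \left(-63\right) = 6 - -2898 = 6 + 2898 = 2904$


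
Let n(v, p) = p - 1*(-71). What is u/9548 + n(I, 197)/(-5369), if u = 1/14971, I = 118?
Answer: -781811175/15662480548 ≈ -0.049916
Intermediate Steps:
n(v, p) = 71 + p (n(v, p) = p + 71 = 71 + p)
u = 1/14971 ≈ 6.6796e-5
u/9548 + n(I, 197)/(-5369) = (1/14971)/9548 + (71 + 197)/(-5369) = (1/14971)*(1/9548) + 268*(-1/5369) = 1/142943108 - 268/5369 = -781811175/15662480548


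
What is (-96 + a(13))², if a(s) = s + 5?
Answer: 6084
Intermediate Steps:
a(s) = 5 + s
(-96 + a(13))² = (-96 + (5 + 13))² = (-96 + 18)² = (-78)² = 6084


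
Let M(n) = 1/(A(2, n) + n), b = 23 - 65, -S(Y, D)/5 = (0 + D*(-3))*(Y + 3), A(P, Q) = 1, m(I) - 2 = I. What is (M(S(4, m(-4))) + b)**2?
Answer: 77070841/43681 ≈ 1764.4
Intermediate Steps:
m(I) = 2 + I
S(Y, D) = 15*D*(3 + Y) (S(Y, D) = -5*(0 + D*(-3))*(Y + 3) = -5*(0 - 3*D)*(3 + Y) = -5*(-3*D)*(3 + Y) = -(-15)*D*(3 + Y) = 15*D*(3 + Y))
b = -42
M(n) = 1/(1 + n)
(M(S(4, m(-4))) + b)**2 = (1/(1 + 15*(2 - 4)*(3 + 4)) - 42)**2 = (1/(1 + 15*(-2)*7) - 42)**2 = (1/(1 - 210) - 42)**2 = (1/(-209) - 42)**2 = (-1/209 - 42)**2 = (-8779/209)**2 = 77070841/43681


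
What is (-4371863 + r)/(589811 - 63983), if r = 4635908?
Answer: 3035/6044 ≈ 0.50215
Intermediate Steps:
(-4371863 + r)/(589811 - 63983) = (-4371863 + 4635908)/(589811 - 63983) = 264045/525828 = 264045*(1/525828) = 3035/6044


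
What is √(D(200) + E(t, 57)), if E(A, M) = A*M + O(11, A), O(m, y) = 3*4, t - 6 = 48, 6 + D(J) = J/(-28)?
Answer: 11*√1246/7 ≈ 55.469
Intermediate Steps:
D(J) = -6 - J/28 (D(J) = -6 + J/(-28) = -6 + J*(-1/28) = -6 - J/28)
t = 54 (t = 6 + 48 = 54)
O(m, y) = 12
E(A, M) = 12 + A*M (E(A, M) = A*M + 12 = 12 + A*M)
√(D(200) + E(t, 57)) = √((-6 - 1/28*200) + (12 + 54*57)) = √((-6 - 50/7) + (12 + 3078)) = √(-92/7 + 3090) = √(21538/7) = 11*√1246/7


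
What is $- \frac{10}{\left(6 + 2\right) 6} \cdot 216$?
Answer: $-45$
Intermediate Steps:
$- \frac{10}{\left(6 + 2\right) 6} \cdot 216 = - \frac{10}{8 \cdot 6} \cdot 216 = - \frac{10}{48} \cdot 216 = \left(-10\right) \frac{1}{48} \cdot 216 = \left(- \frac{5}{24}\right) 216 = -45$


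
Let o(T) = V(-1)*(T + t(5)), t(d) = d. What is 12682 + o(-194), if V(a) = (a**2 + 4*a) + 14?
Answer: 10603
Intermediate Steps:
V(a) = 14 + a**2 + 4*a
o(T) = 55 + 11*T (o(T) = (14 + (-1)**2 + 4*(-1))*(T + 5) = (14 + 1 - 4)*(5 + T) = 11*(5 + T) = 55 + 11*T)
12682 + o(-194) = 12682 + (55 + 11*(-194)) = 12682 + (55 - 2134) = 12682 - 2079 = 10603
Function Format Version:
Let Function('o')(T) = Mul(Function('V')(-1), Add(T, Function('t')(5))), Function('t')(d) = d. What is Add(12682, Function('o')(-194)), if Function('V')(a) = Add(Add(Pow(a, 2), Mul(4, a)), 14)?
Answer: 10603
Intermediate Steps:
Function('V')(a) = Add(14, Pow(a, 2), Mul(4, a))
Function('o')(T) = Add(55, Mul(11, T)) (Function('o')(T) = Mul(Add(14, Pow(-1, 2), Mul(4, -1)), Add(T, 5)) = Mul(Add(14, 1, -4), Add(5, T)) = Mul(11, Add(5, T)) = Add(55, Mul(11, T)))
Add(12682, Function('o')(-194)) = Add(12682, Add(55, Mul(11, -194))) = Add(12682, Add(55, -2134)) = Add(12682, -2079) = 10603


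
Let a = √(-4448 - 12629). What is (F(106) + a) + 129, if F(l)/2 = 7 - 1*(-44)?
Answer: 231 + I*√17077 ≈ 231.0 + 130.68*I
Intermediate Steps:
F(l) = 102 (F(l) = 2*(7 - 1*(-44)) = 2*(7 + 44) = 2*51 = 102)
a = I*√17077 (a = √(-17077) = I*√17077 ≈ 130.68*I)
(F(106) + a) + 129 = (102 + I*√17077) + 129 = 231 + I*√17077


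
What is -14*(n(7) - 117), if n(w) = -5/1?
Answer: 1708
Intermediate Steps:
n(w) = -5 (n(w) = -5*1 = -5)
-14*(n(7) - 117) = -14*(-5 - 117) = -14*(-122) = 1708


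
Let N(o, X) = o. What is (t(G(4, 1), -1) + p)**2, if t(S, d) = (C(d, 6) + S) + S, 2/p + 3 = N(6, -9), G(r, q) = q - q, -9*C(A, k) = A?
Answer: 49/81 ≈ 0.60494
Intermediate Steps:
C(A, k) = -A/9
G(r, q) = 0
p = 2/3 (p = 2/(-3 + 6) = 2/3 ≈ 0.66667)
t(S, d) = 2*S - d/9 (t(S, d) = (-d/9 + S) + S = (S - d/9) + S = 2*S - d/9)
(t(G(4, 1), -1) + p)**2 = ((2*0 - 1/9*(-1)) + 2/3)**2 = ((0 + 1/9) + 2/3)**2 = (1/9 + 2/3)**2 = (7/9)**2 = 49/81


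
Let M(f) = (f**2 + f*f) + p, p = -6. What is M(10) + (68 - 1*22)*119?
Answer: 5668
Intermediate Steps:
M(f) = -6 + 2*f**2 (M(f) = (f**2 + f*f) - 6 = (f**2 + f**2) - 6 = 2*f**2 - 6 = -6 + 2*f**2)
M(10) + (68 - 1*22)*119 = (-6 + 2*10**2) + (68 - 1*22)*119 = (-6 + 2*100) + (68 - 22)*119 = (-6 + 200) + 46*119 = 194 + 5474 = 5668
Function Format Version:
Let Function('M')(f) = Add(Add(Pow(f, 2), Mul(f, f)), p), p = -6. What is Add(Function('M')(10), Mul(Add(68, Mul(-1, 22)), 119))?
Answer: 5668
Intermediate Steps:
Function('M')(f) = Add(-6, Mul(2, Pow(f, 2))) (Function('M')(f) = Add(Add(Pow(f, 2), Mul(f, f)), -6) = Add(Add(Pow(f, 2), Pow(f, 2)), -6) = Add(Mul(2, Pow(f, 2)), -6) = Add(-6, Mul(2, Pow(f, 2))))
Add(Function('M')(10), Mul(Add(68, Mul(-1, 22)), 119)) = Add(Add(-6, Mul(2, Pow(10, 2))), Mul(Add(68, Mul(-1, 22)), 119)) = Add(Add(-6, Mul(2, 100)), Mul(Add(68, -22), 119)) = Add(Add(-6, 200), Mul(46, 119)) = Add(194, 5474) = 5668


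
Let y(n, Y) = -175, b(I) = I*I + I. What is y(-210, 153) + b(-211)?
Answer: 44135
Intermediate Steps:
b(I) = I + I² (b(I) = I² + I = I + I²)
y(-210, 153) + b(-211) = -175 - 211*(1 - 211) = -175 - 211*(-210) = -175 + 44310 = 44135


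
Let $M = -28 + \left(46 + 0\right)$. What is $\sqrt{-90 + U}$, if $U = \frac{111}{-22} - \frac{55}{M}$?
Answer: $\frac{4 i \sqrt{6677}}{33} \approx 9.9046 i$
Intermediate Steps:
$M = 18$ ($M = -28 + 46 = 18$)
$U = - \frac{802}{99}$ ($U = \frac{111}{-22} - \frac{55}{18} = 111 \left(- \frac{1}{22}\right) - \frac{55}{18} = - \frac{111}{22} - \frac{55}{18} = - \frac{802}{99} \approx -8.101$)
$\sqrt{-90 + U} = \sqrt{-90 - \frac{802}{99}} = \sqrt{- \frac{9712}{99}} = \frac{4 i \sqrt{6677}}{33}$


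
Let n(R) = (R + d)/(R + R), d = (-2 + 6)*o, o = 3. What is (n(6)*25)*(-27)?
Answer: -2025/2 ≈ -1012.5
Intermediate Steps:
d = 12 (d = (-2 + 6)*3 = 4*3 = 12)
n(R) = (12 + R)/(2*R) (n(R) = (R + 12)/(R + R) = (12 + R)/((2*R)) = (12 + R)*(1/(2*R)) = (12 + R)/(2*R))
(n(6)*25)*(-27) = (((½)*(12 + 6)/6)*25)*(-27) = (((½)*(⅙)*18)*25)*(-27) = ((3/2)*25)*(-27) = (75/2)*(-27) = -2025/2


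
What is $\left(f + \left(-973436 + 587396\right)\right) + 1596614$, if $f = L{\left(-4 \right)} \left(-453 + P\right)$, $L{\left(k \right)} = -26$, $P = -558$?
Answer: $1236860$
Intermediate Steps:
$f = 26286$ ($f = - 26 \left(-453 - 558\right) = \left(-26\right) \left(-1011\right) = 26286$)
$\left(f + \left(-973436 + 587396\right)\right) + 1596614 = \left(26286 + \left(-973436 + 587396\right)\right) + 1596614 = \left(26286 - 386040\right) + 1596614 = -359754 + 1596614 = 1236860$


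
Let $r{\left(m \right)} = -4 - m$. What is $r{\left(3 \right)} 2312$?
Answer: $-16184$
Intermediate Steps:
$r{\left(3 \right)} 2312 = \left(-4 - 3\right) 2312 = \left(-7\right) 2312 = -16184$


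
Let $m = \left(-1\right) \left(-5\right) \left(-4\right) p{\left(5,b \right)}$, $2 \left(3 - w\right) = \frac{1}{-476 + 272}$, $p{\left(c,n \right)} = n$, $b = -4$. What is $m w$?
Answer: $\frac{12250}{51} \approx 240.2$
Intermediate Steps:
$w = \frac{1225}{408}$ ($w = 3 - \frac{1}{2 \left(-476 + 272\right)} = 3 - \frac{1}{2 \left(-204\right)} = 3 - - \frac{1}{408} = 3 + \frac{1}{408} = \frac{1225}{408} \approx 3.0024$)
$m = 80$ ($m = \left(-1\right) \left(-5\right) \left(-4\right) \left(-4\right) = 5 \left(-4\right) \left(-4\right) = \left(-20\right) \left(-4\right) = 80$)
$m w = 80 \cdot \frac{1225}{408} = \frac{12250}{51}$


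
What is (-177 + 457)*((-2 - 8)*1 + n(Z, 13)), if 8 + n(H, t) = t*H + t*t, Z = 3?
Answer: 53200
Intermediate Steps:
n(H, t) = -8 + t² + H*t (n(H, t) = -8 + (t*H + t*t) = -8 + (H*t + t²) = -8 + (t² + H*t) = -8 + t² + H*t)
(-177 + 457)*((-2 - 8)*1 + n(Z, 13)) = (-177 + 457)*((-2 - 8)*1 + (-8 + 13² + 3*13)) = 280*(-10*1 + (-8 + 169 + 39)) = 280*(-10 + 200) = 280*190 = 53200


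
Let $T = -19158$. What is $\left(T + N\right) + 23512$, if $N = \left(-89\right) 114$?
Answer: $-5792$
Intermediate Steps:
$N = -10146$
$\left(T + N\right) + 23512 = \left(-19158 - 10146\right) + 23512 = -29304 + 23512 = -5792$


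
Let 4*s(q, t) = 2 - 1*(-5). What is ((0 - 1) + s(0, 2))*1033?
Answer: 3099/4 ≈ 774.75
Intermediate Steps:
s(q, t) = 7/4 (s(q, t) = (2 - 1*(-5))/4 = (2 + 5)/4 = (¼)*7 = 7/4)
((0 - 1) + s(0, 2))*1033 = ((0 - 1) + 7/4)*1033 = (-1 + 7/4)*1033 = (¾)*1033 = 3099/4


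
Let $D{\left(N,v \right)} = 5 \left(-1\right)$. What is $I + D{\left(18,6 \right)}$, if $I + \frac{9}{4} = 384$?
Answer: $\frac{1507}{4} \approx 376.75$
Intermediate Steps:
$D{\left(N,v \right)} = -5$
$I = \frac{1527}{4}$ ($I = - \frac{9}{4} + 384 = \frac{1527}{4} \approx 381.75$)
$I + D{\left(18,6 \right)} = \frac{1527}{4} - 5 = \frac{1507}{4}$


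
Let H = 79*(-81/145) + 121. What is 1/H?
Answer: 145/11146 ≈ 0.013009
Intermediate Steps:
H = 11146/145 (H = 79*(-81*1/145) + 121 = 79*(-81/145) + 121 = -6399/145 + 121 = 11146/145 ≈ 76.869)
1/H = 1/(11146/145) = 145/11146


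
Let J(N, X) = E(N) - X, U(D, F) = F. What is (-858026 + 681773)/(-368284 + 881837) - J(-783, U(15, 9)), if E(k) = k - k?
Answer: 4445724/513553 ≈ 8.6568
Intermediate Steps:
E(k) = 0
J(N, X) = -X (J(N, X) = 0 - X = -X)
(-858026 + 681773)/(-368284 + 881837) - J(-783, U(15, 9)) = (-858026 + 681773)/(-368284 + 881837) - (-1)*9 = -176253/513553 - 1*(-9) = -176253*1/513553 + 9 = -176253/513553 + 9 = 4445724/513553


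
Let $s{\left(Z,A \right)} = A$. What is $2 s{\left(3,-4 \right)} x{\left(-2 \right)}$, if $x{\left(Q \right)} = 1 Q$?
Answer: $16$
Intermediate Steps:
$x{\left(Q \right)} = Q$
$2 s{\left(3,-4 \right)} x{\left(-2 \right)} = 2 \left(-4\right) \left(-2\right) = \left(-8\right) \left(-2\right) = 16$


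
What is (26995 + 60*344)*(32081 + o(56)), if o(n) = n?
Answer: 1530845995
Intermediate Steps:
(26995 + 60*344)*(32081 + o(56)) = (26995 + 60*344)*(32081 + 56) = (26995 + 20640)*32137 = 47635*32137 = 1530845995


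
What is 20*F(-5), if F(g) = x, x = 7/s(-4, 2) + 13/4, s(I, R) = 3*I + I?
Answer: 225/4 ≈ 56.250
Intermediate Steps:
s(I, R) = 4*I
x = 45/16 (x = 7/((4*(-4))) + 13/4 = 7/(-16) + 13*(¼) = 7*(-1/16) + 13/4 = -7/16 + 13/4 = 45/16 ≈ 2.8125)
F(g) = 45/16
20*F(-5) = 20*(45/16) = 225/4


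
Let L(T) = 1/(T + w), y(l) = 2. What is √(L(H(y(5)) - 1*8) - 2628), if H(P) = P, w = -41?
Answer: I*√5805299/47 ≈ 51.264*I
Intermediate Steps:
L(T) = 1/(-41 + T) (L(T) = 1/(T - 41) = 1/(-41 + T))
√(L(H(y(5)) - 1*8) - 2628) = √(1/(-41 + (2 - 1*8)) - 2628) = √(1/(-41 + (2 - 8)) - 2628) = √(1/(-41 - 6) - 2628) = √(1/(-47) - 2628) = √(-1/47 - 2628) = √(-123517/47) = I*√5805299/47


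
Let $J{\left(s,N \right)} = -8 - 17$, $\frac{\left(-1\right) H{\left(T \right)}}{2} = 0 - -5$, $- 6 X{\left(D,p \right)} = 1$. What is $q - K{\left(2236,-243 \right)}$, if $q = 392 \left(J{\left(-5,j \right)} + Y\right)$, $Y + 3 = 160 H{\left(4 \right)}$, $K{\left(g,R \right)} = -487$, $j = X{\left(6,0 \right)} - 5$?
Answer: $-637689$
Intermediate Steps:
$X{\left(D,p \right)} = - \frac{1}{6}$ ($X{\left(D,p \right)} = \left(- \frac{1}{6}\right) 1 = - \frac{1}{6}$)
$j = - \frac{31}{6}$ ($j = - \frac{1}{6} - 5 = - \frac{31}{6} \approx -5.1667$)
$H{\left(T \right)} = -10$ ($H{\left(T \right)} = - 2 \left(0 - -5\right) = - 2 \left(0 + 5\right) = \left(-2\right) 5 = -10$)
$J{\left(s,N \right)} = -25$ ($J{\left(s,N \right)} = -8 - 17 = -25$)
$Y = -1603$ ($Y = -3 + 160 \left(-10\right) = -3 - 1600 = -1603$)
$q = -638176$ ($q = 392 \left(-25 - 1603\right) = 392 \left(-1628\right) = -638176$)
$q - K{\left(2236,-243 \right)} = -638176 - -487 = -638176 + 487 = -637689$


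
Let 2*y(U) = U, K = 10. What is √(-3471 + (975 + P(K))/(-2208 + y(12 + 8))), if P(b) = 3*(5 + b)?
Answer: I*√4192837761/1099 ≈ 58.919*I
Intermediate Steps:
P(b) = 15 + 3*b
y(U) = U/2
√(-3471 + (975 + P(K))/(-2208 + y(12 + 8))) = √(-3471 + (975 + (15 + 3*10))/(-2208 + (12 + 8)/2)) = √(-3471 + (975 + (15 + 30))/(-2208 + (½)*20)) = √(-3471 + (975 + 45)/(-2208 + 10)) = √(-3471 + 1020/(-2198)) = √(-3471 + 1020*(-1/2198)) = √(-3471 - 510/1099) = √(-3815139/1099) = I*√4192837761/1099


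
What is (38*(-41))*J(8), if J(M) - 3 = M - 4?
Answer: -10906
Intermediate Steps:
J(M) = -1 + M (J(M) = 3 + (M - 4) = 3 + (-4 + M) = -1 + M)
(38*(-41))*J(8) = (38*(-41))*(-1 + 8) = -1558*7 = -10906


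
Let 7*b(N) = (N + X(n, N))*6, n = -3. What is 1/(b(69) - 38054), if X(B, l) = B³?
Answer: -1/38018 ≈ -2.6303e-5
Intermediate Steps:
b(N) = -162/7 + 6*N/7 (b(N) = ((N + (-3)³)*6)/7 = ((N - 27)*6)/7 = ((-27 + N)*6)/7 = (-162 + 6*N)/7 = -162/7 + 6*N/7)
1/(b(69) - 38054) = 1/((-162/7 + (6/7)*69) - 38054) = 1/((-162/7 + 414/7) - 38054) = 1/(36 - 38054) = 1/(-38018) = -1/38018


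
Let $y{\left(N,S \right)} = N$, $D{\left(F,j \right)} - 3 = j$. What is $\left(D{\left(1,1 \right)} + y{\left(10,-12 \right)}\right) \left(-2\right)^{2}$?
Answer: $56$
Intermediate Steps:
$D{\left(F,j \right)} = 3 + j$
$\left(D{\left(1,1 \right)} + y{\left(10,-12 \right)}\right) \left(-2\right)^{2} = \left(\left(3 + 1\right) + 10\right) \left(-2\right)^{2} = \left(4 + 10\right) 4 = 14 \cdot 4 = 56$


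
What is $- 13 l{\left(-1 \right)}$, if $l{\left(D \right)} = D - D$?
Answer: $0$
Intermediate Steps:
$l{\left(D \right)} = 0$
$- 13 l{\left(-1 \right)} = \left(-13\right) 0 = 0$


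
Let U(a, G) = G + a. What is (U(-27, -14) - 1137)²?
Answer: 1387684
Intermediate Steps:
(U(-27, -14) - 1137)² = ((-14 - 27) - 1137)² = (-41 - 1137)² = (-1178)² = 1387684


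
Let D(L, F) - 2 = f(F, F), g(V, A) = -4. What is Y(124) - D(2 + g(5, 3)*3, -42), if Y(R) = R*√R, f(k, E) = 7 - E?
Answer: -51 + 248*√31 ≈ 1329.8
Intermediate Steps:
D(L, F) = 9 - F (D(L, F) = 2 + (7 - F) = 9 - F)
Y(R) = R^(3/2)
Y(124) - D(2 + g(5, 3)*3, -42) = 124^(3/2) - (9 - 1*(-42)) = 248*√31 - (9 + 42) = 248*√31 - 1*51 = 248*√31 - 51 = -51 + 248*√31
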